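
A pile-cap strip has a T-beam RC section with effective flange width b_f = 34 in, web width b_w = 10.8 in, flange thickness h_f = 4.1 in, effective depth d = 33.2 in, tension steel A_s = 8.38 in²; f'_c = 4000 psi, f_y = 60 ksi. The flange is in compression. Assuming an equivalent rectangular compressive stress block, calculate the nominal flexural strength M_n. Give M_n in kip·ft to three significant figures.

Tension: T = A_s f_y = 8.38 × 60 = 502.8 kips.
Try a within the flange: a = T/(0.85 f'_c b_f) = 502.8/(0.85 × 4 × 34) = 4.349 in.
a = 4.349 > h_f = 4.1 in: the block extends into the web. Split into flange-overhang and web parts.
C_f = 0.85 f'_c (b_f − b_w) h_f = 0.85 × 4 × (34 − 10.8) × 4.1 = 323.4 kips.
Remaining web compression depth: a_w = (T − C_f)/(0.85 f'_c b_w) = (502.8 − 323.4)/(0.85 × 4 × 10.8) = 4.886 in.
M_n = C_f(d − h_f/2) + (T − C_f)(d − a_w/2) = 323.4 × (33.2 − 2.05) + 179.4 × (33.2 − 2.443) = 10073.9 + 5517.8 = 15591.7 kip·in.
M_n = 15591.7/12 = 1299.31 kip·ft.

M_n ≈ 1300 kip·ft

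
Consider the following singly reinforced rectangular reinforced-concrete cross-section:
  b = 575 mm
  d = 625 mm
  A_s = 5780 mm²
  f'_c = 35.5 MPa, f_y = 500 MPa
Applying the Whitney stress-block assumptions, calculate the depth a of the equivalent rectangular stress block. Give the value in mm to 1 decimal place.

a ≈ 166.6 mm

T = A_s f_y = 5780 × 500 = 2890000 N = 2890 kN.
Setting C = 0.85 f'_c a b equal to T: a = 2890000/(0.85 × 35.5 × 575) = 166.6 mm.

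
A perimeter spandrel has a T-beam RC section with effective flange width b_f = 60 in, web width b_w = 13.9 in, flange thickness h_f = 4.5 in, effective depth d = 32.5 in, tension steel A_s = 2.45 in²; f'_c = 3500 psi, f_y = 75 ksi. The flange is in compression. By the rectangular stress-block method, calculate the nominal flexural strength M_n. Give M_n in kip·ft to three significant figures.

M_n ≈ 490 kip·ft

Tension: T = A_s f_y = 2.45 × 75 = 183.75 kips.
Try a within the flange: a = T/(0.85 f'_c b_f) = 183.75/(0.85 × 3.5 × 60) = 1.029 in.
Since a = 1.029 ≤ h_f = 4.5 in, the stress block lies entirely in the flange; analyse as a rectangular beam of width b_f.
M_n = T(d − a/2) = 183.75 × (32.5 − 0.5145) = 5877.3 kip·in.
M_n = 5877.3/12 = 489.78 kip·ft.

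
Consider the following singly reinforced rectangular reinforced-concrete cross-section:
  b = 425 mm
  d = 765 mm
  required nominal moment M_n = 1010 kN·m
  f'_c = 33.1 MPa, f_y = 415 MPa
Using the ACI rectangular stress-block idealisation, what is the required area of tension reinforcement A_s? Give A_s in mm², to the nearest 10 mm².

With M_n = 0.85 f'_c a b (d − a/2), solve the quadratic for a:
a = d − √(d² − 2M_n/(0.85 f'_c b)) = 765 − √(765² − 2 × 1010×10⁶/(0.85 × 33.1 × 425)) = 119.79 mm.
A_s = 0.85 f'_c a b / f_y = 0.85 × 33.1 × 119.79 × 425 / 415 = 3451.5 mm².

A_s ≈ 3450 mm²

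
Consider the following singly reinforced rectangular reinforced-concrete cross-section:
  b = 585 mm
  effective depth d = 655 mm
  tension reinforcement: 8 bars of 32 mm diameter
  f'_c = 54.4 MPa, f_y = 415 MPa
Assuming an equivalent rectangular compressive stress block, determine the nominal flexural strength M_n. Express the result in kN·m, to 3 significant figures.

A_s = 8 × 804 = 6432 mm².
T = A_s f_y = 6432 × 415 = 2669280 N = 2669.28 kN.
From C = T: a = T/(0.85 f'_c b) = 2669280/(0.85 × 54.4 × 585) = 98.68 mm.
M_n = T(d − a/2) = 2669.28 kN × (655 − 49.34) mm = 1616.68 kN·m.

M_n ≈ 1620 kN·m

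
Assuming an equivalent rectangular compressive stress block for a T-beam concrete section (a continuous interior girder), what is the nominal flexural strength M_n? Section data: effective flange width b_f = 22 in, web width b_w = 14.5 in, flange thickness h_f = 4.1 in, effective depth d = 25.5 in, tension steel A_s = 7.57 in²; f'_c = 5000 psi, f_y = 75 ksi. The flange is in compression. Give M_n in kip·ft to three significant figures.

Tension: T = A_s f_y = 7.57 × 75 = 567.75 kips.
Try a within the flange: a = T/(0.85 f'_c b_f) = 567.75/(0.85 × 5 × 22) = 6.072 in.
a = 6.072 > h_f = 4.1 in: the block extends into the web. Split into flange-overhang and web parts.
C_f = 0.85 f'_c (b_f − b_w) h_f = 0.85 × 5 × (22 − 14.5) × 4.1 = 130.7 kips.
Remaining web compression depth: a_w = (T − C_f)/(0.85 f'_c b_w) = (567.75 − 130.7)/(0.85 × 5 × 14.5) = 7.092 in.
M_n = C_f(d − h_f/2) + (T − C_f)(d − a_w/2) = 130.7 × (25.5 − 2.05) + 437.05 × (25.5 − 3.546) = 3064.9 + 9595.0 = 12659.9 kip·in.
M_n = 12659.9/12 = 1054.99 kip·ft.

M_n ≈ 1050 kip·ft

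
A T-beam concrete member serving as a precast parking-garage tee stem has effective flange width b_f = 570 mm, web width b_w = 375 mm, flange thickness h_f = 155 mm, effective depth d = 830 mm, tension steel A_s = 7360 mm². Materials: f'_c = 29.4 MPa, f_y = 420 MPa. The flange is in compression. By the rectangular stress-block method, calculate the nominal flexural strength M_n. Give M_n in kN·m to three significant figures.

Tension: T = A_s f_y = 7360 × 420 = 3091200 N.
Try a within the flange: a = T/(0.85 f'_c b_f) = 3091200/(0.85 × 29.4 × 570) = 217.01 mm.
a = 217.01 > h_f = 155 mm: the block extends into the web. Split into flange-overhang and web parts.
C_f = 0.85 f'_c (b_f − b_w) h_f = 0.85 × 29.4 × (570 − 375) × 155 = 755323 N.
Remaining web compression depth: a_w = (T − C_f)/(0.85 f'_c b_w) = (3091200 − 755323)/(0.85 × 29.4 × 375) = 249.26 mm.
M_n = C_f(d − h_f/2) + (T − C_f)(d − a_w/2) = 755323 × (830 − 77.5) + 2335877 × (830 − 124.63) = 568.38 + 1647.66 = 2216.04 × 10⁶ N·mm.
M_n = 2216.04 kN·m.

M_n ≈ 2220 kN·m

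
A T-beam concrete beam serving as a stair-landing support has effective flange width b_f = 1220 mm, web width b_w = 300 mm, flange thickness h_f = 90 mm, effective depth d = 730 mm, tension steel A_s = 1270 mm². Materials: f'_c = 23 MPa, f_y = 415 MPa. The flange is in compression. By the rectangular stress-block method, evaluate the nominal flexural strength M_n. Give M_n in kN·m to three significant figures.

M_n ≈ 379 kN·m

Tension: T = A_s f_y = 1270 × 415 = 527050 N.
Try a within the flange: a = T/(0.85 f'_c b_f) = 527050/(0.85 × 23 × 1220) = 22.10 mm.
Since a = 22.10 ≤ h_f = 90 mm, the stress block lies entirely in the flange; analyse as a rectangular beam of width b_f.
M_n = T(d − a/2) = 527050 × (730 − 11.05) = 378.92 × 10⁶ N·mm.
M_n = 378.92 kN·m.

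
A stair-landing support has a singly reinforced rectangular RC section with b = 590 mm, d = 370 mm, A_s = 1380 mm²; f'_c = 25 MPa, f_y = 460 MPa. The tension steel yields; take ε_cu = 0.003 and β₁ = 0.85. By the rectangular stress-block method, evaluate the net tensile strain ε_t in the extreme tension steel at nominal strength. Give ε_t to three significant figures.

a = A_s f_y/(0.85 f'_c b) = 50.63 mm.
β₁ = 0.85, so c = a/β₁ = 50.63/0.85 = 59.56 mm.
From the linear strain diagram with ε_cu = 0.003: ε_t = 0.003 (d − c)/c = 0.003 × (370 − 59.56)/59.56 = 0.0156.
Since ε_t ≥ 0.005, the section is tension-controlled.

ε_t ≈ 0.0156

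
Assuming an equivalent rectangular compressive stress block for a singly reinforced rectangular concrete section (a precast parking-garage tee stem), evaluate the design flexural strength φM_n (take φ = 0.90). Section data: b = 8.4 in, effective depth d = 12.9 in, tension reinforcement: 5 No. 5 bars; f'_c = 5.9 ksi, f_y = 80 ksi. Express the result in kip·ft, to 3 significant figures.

A_s = 5 × 0.31 = 1.55 in².
T = A_s f_y = 1.55 × 80 = 124 kips.
a = T/(0.85 f'_c b) = 124/(0.85 × 5.9 × 8.4) = 2.944 in.
M_n = T(d − a/2) = 124 × (12.9 − 1.472) = 1417.1 kip·in = 1417.1/12 = 118.09 kip·ft.
φM_n = 0.90 × 118.09 = 106.28 kip·ft.

φM_n ≈ 106 kip·ft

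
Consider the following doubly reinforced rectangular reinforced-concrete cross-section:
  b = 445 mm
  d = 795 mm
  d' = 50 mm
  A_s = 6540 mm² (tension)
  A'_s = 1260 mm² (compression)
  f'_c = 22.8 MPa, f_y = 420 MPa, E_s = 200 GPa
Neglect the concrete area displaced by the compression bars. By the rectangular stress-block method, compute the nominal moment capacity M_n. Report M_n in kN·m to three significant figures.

Assume both tension and compression steel yield.
Net tension couple steel: A_s − A'_s = 5280 mm².
a = (A_s − A'_s) f_y / (0.85 f'_c b) = 2217600/(0.85 × 22.8 × 445) = 257.14 mm.
c = a/β₁ = 257.14/0.85 = 302.52 mm; ε'_s = 0.003(c − d')/c = 0.0025 ≥ f_y/E_s = 0.0021, so compression steel does yield.
M_n = (A_s − A'_s) f_y (d − a/2) + A'_s f_y (d − d') = [2217600 × (795 − 128.57) + 529200 × (795 − 50)] × 10⁻⁶ = 1477.88 + 394.25 = 1872.13 kN·m.

M_n ≈ 1870 kN·m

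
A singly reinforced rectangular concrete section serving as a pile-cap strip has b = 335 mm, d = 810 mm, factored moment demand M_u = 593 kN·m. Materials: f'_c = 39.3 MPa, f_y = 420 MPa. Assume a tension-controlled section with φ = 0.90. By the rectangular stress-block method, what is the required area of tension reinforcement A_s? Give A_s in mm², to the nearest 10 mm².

A_s ≈ 2030 mm²

M_n = M_u/φ = 593/0.90 = 658.889 kN·m.
With M_n = 0.85 f'_c a b (d − a/2), solve the quadratic for a:
a = d − √(d² − 2M_n/(0.85 f'_c b)) = 810 − √(810² − 2 × 658.889×10⁶/(0.85 × 39.3 × 335)) = 76.28 mm.
A_s = 0.85 f'_c a b / f_y = 0.85 × 39.3 × 76.28 × 335 / 420 = 2032.4 mm².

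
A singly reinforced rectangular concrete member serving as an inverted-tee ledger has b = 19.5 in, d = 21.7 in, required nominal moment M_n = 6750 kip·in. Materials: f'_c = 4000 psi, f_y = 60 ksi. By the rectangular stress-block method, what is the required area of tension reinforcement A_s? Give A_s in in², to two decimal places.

From M_n = 0.85 f'_c a b (d − a/2):
a = d − √(d² − 2M_n/(0.85 f'_c b)) = 21.7 − √(21.7² − 2 × 6750/(0.85 × 4 × 19.5)) = 5.352 in.
A_s = 0.85 f'_c a b / f_y = 0.85 × 4 × 5.352 × 19.5 / 60 = 5.914 in².

A_s ≈ 5.91 in²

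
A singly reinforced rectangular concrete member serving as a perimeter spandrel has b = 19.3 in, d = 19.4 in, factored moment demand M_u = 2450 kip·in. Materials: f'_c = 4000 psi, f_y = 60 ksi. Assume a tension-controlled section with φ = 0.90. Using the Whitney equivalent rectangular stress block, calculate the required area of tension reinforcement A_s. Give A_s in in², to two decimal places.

A_s ≈ 2.48 in²

M_n = M_u/φ = 2450/0.90 = 2722.22 kip·in.
From M_n = 0.85 f'_c a b (d − a/2):
a = d − √(d² − 2M_n/(0.85 f'_c b)) = 19.4 − √(19.4² − 2 × 2722.22/(0.85 × 4 × 19.3)) = 2.271 in.
A_s = 0.85 f'_c a b / f_y = 0.85 × 4 × 2.271 × 19.3 / 60 = 2.484 in².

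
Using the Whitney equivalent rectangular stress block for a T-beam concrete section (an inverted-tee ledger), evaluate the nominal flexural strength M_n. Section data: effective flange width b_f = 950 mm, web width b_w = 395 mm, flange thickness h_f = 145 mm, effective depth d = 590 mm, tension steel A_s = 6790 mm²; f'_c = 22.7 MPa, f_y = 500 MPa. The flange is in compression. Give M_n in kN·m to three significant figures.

M_n ≈ 1670 kN·m

Tension: T = A_s f_y = 6790 × 500 = 3395000 N.
Try a within the flange: a = T/(0.85 f'_c b_f) = 3395000/(0.85 × 22.7 × 950) = 185.21 mm.
a = 185.21 > h_f = 145 mm: the block extends into the web. Split into flange-overhang and web parts.
C_f = 0.85 f'_c (b_f − b_w) h_f = 0.85 × 22.7 × (950 − 395) × 145 = 1552765 N.
Remaining web compression depth: a_w = (T − C_f)/(0.85 f'_c b_w) = (3395000 − 1552765)/(0.85 × 22.7 × 395) = 241.71 mm.
M_n = C_f(d − h_f/2) + (T − C_f)(d − a_w/2) = 1552765 × (590 − 72.5) + 1842235 × (590 − 120.855) = 803.56 + 864.28 = 1667.84 × 10⁶ N·mm.
M_n = 1667.84 kN·m.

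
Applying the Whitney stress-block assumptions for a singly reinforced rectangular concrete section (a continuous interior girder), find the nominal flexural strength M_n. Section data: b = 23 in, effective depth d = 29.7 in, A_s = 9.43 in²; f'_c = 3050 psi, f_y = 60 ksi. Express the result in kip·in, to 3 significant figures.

M_n ≈ 14100 kip·in

T = A_s f_y = 9.43 × 60 = 565.8 kips.
a = T/(0.85 f'_c b) = 565.8/(0.85 × 3.05 × 23) = 9.489 in.
M_n = T(d − a/2) = 565.8 × (29.7 − 4.7445) = 14119.8 kip·in.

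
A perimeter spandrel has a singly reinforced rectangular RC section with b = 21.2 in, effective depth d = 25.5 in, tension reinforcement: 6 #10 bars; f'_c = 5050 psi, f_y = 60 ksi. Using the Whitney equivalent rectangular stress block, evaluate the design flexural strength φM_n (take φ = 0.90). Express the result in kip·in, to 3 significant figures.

φM_n ≈ 9460 kip·in

A_s = 6 × 1.27 = 7.62 in².
T = A_s f_y = 7.62 × 60 = 457.2 kips.
a = T/(0.85 f'_c b) = 457.2/(0.85 × 5.05 × 21.2) = 5.024 in.
M_n = T(d − a/2) = 457.2 × (25.5 − 2.512) = 10510.1 kip·in.
φM_n = 0.90 × 10510.1 = 9459.1 kip·in.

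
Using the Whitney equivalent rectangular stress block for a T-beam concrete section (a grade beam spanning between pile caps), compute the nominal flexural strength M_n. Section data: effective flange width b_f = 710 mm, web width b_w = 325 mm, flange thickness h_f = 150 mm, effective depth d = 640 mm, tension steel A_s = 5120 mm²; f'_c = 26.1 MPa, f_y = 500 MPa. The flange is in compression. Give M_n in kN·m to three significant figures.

Tension: T = A_s f_y = 5120 × 500 = 2560000 N.
Try a within the flange: a = T/(0.85 f'_c b_f) = 2560000/(0.85 × 26.1 × 710) = 162.53 mm.
a = 162.53 > h_f = 150 mm: the block extends into the web. Split into flange-overhang and web parts.
C_f = 0.85 f'_c (b_f − b_w) h_f = 0.85 × 26.1 × (710 − 325) × 150 = 1281184 N.
Remaining web compression depth: a_w = (T − C_f)/(0.85 f'_c b_w) = (2560000 − 1281184)/(0.85 × 26.1 × 325) = 177.36 mm.
M_n = C_f(d − h_f/2) + (T − C_f)(d − a_w/2) = 1281184 × (640 − 75) + 1278816 × (640 − 88.68) = 723.87 + 705.04 = 1428.91 × 10⁶ N·mm.
M_n = 1428.91 kN·m.

M_n ≈ 1430 kN·m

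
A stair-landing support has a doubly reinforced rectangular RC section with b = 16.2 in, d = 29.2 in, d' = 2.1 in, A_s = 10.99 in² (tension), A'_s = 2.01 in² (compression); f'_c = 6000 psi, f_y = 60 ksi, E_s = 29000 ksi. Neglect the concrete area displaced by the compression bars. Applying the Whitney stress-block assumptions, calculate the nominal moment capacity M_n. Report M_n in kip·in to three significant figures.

Assume both steels yield.
a = (A_s − A'_s) f_y/(0.85 f'_c b) = (10.99 − 2.01) × 60/(0.85 × 6 × 16.2) = 6.521 in.
c = a/β₁ = 6.521/0.75 = 8.695 in; ε'_s = 0.003(c − d')/c = 0.0023 ≥ ε_y = 0.0021, so the compression steel yields.
M_n = (A_s − A'_s) f_y (d − a/2) + A'_s f_y (d − d') = 538.8 × (29.2 − 3.2605) + 120.6 × (29.2 − 2.1) = 13976.2 + 3268.3 = 17244.5 kip·in.

M_n ≈ 17200 kip·in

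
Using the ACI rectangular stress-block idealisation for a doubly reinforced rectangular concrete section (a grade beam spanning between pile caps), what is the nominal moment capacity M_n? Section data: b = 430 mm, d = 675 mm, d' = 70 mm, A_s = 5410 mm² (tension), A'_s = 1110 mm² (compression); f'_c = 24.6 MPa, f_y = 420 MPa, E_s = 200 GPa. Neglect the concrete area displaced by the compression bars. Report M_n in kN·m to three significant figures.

M_n ≈ 1320 kN·m

Assume both tension and compression steel yield.
Net tension couple steel: A_s − A'_s = 4300 mm².
a = (A_s − A'_s) f_y / (0.85 f'_c b) = 1806000/(0.85 × 24.6 × 430) = 200.86 mm.
c = a/β₁ = 200.86/0.85 = 236.31 mm; ε'_s = 0.003(c − d')/c = 0.0021 ≥ f_y/E_s = 0.0021, so compression steel does yield.
M_n = (A_s − A'_s) f_y (d − a/2) + A'_s f_y (d − d') = [1806000 × (675 − 100.43) + 466200 × (675 − 70)] × 10⁻⁶ = 1037.67 + 282.05 = 1319.72 kN·m.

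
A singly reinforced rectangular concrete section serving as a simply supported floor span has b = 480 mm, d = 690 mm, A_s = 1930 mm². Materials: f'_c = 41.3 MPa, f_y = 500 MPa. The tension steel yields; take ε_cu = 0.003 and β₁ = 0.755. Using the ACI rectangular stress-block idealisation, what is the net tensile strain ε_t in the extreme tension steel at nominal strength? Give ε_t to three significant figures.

ε_t ≈ 0.0243

a = A_s f_y/(0.85 f'_c b) = 57.27 mm.
β₁ = 0.755, so c = a/β₁ = 57.27/0.755 = 75.85 mm.
From the linear strain diagram with ε_cu = 0.003: ε_t = 0.003 (d − c)/c = 0.003 × (690 − 75.85)/75.85 = 0.0243.
Since ε_t ≥ 0.005, the section is tension-controlled.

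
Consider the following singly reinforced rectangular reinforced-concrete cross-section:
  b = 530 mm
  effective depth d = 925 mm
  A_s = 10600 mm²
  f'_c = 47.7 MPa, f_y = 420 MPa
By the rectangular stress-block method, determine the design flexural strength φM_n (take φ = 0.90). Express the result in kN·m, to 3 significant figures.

φM_n ≈ 3290 kN·m

T = A_s f_y = 10600 × 420 = 4452000 N = 4452 kN.
From C = T: a = T/(0.85 f'_c b) = 4452000/(0.85 × 47.7 × 530) = 207.18 mm.
M_n = T(d − a/2) = 4452 kN × (925 − 103.59) mm = 3656.92 kN·m.
φM_n = 0.90 × 3656.92 = 3291.23 kN·m.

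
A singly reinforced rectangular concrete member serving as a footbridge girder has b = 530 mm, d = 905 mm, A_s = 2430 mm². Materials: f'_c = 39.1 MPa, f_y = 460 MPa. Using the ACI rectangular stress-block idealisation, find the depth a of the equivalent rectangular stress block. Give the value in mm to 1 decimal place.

a ≈ 63.5 mm

T = A_s f_y = 2430 × 460 = 1117800 N = 1117.8 kN.
Setting C = 0.85 f'_c a b equal to T: a = 1117800/(0.85 × 39.1 × 530) = 63.5 mm.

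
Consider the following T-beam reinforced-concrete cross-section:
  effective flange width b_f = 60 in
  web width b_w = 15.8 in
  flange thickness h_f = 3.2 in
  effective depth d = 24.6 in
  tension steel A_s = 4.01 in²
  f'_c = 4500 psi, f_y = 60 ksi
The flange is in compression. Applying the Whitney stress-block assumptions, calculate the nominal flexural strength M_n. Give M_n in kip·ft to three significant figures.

Tension: T = A_s f_y = 4.01 × 60 = 240.6 kips.
Try a within the flange: a = T/(0.85 f'_c b_f) = 240.6/(0.85 × 4.5 × 60) = 1.048 in.
Since a = 1.048 ≤ h_f = 3.2 in, the stress block lies entirely in the flange; analyse as a rectangular beam of width b_f.
M_n = T(d − a/2) = 240.6 × (24.6 − 0.524) = 5792.7 kip·in.
M_n = 5792.7/12 = 482.73 kip·ft.

M_n ≈ 483 kip·ft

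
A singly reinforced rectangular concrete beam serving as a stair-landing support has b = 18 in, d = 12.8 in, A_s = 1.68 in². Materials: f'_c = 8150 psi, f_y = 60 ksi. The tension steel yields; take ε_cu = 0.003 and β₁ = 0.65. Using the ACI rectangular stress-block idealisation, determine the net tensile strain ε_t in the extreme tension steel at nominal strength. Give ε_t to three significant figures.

a = A_s f_y/(0.85 f'_c b) = 0.808 in.
β₁ = 0.65, so c = a/β₁ = 0.808/0.65 = 1.243 in.
From the linear strain diagram with ε_cu = 0.003: ε_t = 0.003 (d − c)/c = 0.003 × (12.8 − 1.243)/1.243 = 0.0279.
Since ε_t ≥ 0.005, the section is tension-controlled.

ε_t ≈ 0.0279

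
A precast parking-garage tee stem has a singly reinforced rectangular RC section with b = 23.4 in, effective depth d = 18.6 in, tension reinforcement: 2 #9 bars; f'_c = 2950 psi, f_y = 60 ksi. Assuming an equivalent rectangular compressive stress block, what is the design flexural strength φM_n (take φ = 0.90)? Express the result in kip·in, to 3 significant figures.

A_s = 2 × 1 = 2 in².
T = A_s f_y = 2 × 60 = 120 kips.
a = T/(0.85 f'_c b) = 120/(0.85 × 2.95 × 23.4) = 2.045 in.
M_n = T(d − a/2) = 120 × (18.6 − 1.0225) = 2109.3 kip·in.
φM_n = 0.90 × 2109.3 = 1898.4 kip·in.

φM_n ≈ 1900 kip·in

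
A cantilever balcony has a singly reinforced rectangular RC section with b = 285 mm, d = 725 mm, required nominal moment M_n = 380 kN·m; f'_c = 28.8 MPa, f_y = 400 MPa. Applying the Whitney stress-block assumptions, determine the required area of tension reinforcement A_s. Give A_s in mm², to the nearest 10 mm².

A_s ≈ 1390 mm²

With M_n = 0.85 f'_c a b (d − a/2), solve the quadratic for a:
a = d − √(d² − 2M_n/(0.85 f'_c b)) = 725 − √(725² − 2 × 380×10⁶/(0.85 × 28.8 × 285)) = 79.48 mm.
A_s = 0.85 f'_c a b / f_y = 0.85 × 28.8 × 79.48 × 285 / 400 = 1386.3 mm².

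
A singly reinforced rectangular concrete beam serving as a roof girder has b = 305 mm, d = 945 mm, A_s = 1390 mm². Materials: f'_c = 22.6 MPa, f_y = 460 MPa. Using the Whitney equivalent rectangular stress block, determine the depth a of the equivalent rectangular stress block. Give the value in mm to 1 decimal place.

T = A_s f_y = 1390 × 460 = 639400 N = 639.4 kN.
Setting C = 0.85 f'_c a b equal to T: a = 639400/(0.85 × 22.6 × 305) = 109.1 mm.

a ≈ 109.1 mm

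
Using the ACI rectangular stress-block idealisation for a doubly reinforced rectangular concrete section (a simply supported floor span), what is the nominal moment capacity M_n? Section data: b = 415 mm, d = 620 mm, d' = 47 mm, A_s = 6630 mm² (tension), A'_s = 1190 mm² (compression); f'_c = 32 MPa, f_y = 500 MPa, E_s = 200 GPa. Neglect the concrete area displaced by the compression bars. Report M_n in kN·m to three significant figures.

M_n ≈ 1700 kN·m

Assume both tension and compression steel yield.
Net tension couple steel: A_s − A'_s = 5440 mm².
a = (A_s − A'_s) f_y / (0.85 f'_c b) = 2720000/(0.85 × 32 × 415) = 240.96 mm.
c = a/β₁ = 240.96/0.821 = 293.50 mm; ε'_s = 0.003(c − d')/c = 0.0025 ≥ f_y/E_s = 0.0025, so compression steel does yield.
M_n = (A_s − A'_s) f_y (d − a/2) + A'_s f_y (d − d') = [2720000 × (620 − 120.48) + 595000 × (620 − 47)] × 10⁻⁶ = 1358.69 + 340.94 = 1699.63 kN·m.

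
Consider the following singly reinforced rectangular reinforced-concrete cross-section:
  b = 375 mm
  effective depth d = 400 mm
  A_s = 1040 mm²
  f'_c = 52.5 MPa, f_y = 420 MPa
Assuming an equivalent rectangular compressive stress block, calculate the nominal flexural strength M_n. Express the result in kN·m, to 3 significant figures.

T = A_s f_y = 1040 × 420 = 436800 N = 436.8 kN.
From C = T: a = T/(0.85 f'_c b) = 436800/(0.85 × 52.5 × 375) = 26.10 mm.
M_n = T(d − a/2) = 436.8 kN × (400 − 13.05) mm = 169.02 kN·m.

M_n ≈ 169 kN·m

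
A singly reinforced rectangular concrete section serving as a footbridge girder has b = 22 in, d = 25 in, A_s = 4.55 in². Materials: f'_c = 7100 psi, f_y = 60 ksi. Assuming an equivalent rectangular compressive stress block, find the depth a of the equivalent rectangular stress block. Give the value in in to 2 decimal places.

T = A_s f_y = 4.55 × 60 = 273 kips.
a = T/(0.85 f'_c b) = 273/(0.85 × 7.1 × 22) = 2.06 in.

a ≈ 2.06 in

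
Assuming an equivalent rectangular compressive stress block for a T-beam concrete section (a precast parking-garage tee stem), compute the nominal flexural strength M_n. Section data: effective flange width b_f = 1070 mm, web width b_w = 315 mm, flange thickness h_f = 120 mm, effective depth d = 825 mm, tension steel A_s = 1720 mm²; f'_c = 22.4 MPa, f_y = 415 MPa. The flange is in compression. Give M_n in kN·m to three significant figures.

M_n ≈ 576 kN·m

Tension: T = A_s f_y = 1720 × 415 = 713800 N.
Try a within the flange: a = T/(0.85 f'_c b_f) = 713800/(0.85 × 22.4 × 1070) = 35.04 mm.
Since a = 35.04 ≤ h_f = 120 mm, the stress block lies entirely in the flange; analyse as a rectangular beam of width b_f.
M_n = T(d − a/2) = 713800 × (825 − 17.52) = 576.38 × 10⁶ N·mm.
M_n = 576.38 kN·m.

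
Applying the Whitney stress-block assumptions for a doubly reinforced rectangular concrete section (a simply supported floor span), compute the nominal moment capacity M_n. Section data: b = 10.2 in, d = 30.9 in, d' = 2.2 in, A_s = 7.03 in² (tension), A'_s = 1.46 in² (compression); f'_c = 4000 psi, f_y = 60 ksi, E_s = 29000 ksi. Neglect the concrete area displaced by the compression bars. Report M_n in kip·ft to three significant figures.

M_n ≈ 936 kip·ft

Assume both steels yield.
a = (A_s − A'_s) f_y/(0.85 f'_c b) = (7.03 − 1.46) × 60/(0.85 × 4 × 10.2) = 9.637 in.
c = a/β₁ = 9.637/0.85 = 11.338 in; ε'_s = 0.003(c − d')/c = 0.0024 ≥ ε_y = 0.0021, so the compression steel yields.
M_n = (A_s − A'_s) f_y (d − a/2) + A'_s f_y (d − d') = 334.2 × (30.9 − 4.8185) + 87.6 × (30.9 − 2.2) = 8716.4 + 2514.1 = 11230.5 kip·in = 11230.5/12 = 935.88 kip·ft.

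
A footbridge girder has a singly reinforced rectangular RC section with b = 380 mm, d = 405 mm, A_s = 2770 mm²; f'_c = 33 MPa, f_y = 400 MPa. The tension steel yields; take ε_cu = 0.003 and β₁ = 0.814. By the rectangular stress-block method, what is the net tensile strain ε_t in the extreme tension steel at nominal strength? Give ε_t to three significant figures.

a = A_s f_y/(0.85 f'_c b) = 103.95 mm.
β₁ = 0.814, so c = a/β₁ = 103.95/0.814 = 127.70 mm.
From the linear strain diagram with ε_cu = 0.003: ε_t = 0.003 (d − c)/c = 0.003 × (405 − 127.70)/127.70 = 0.00651.
Since ε_t ≥ 0.005, the section is tension-controlled.

ε_t ≈ 0.00651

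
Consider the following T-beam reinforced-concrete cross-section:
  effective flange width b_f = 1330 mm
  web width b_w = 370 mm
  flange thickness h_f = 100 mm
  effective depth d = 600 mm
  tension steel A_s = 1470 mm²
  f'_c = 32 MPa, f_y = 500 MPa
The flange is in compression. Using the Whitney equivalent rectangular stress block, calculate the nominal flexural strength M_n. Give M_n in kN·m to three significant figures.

M_n ≈ 434 kN·m

Tension: T = A_s f_y = 1470 × 500 = 735000 N.
Try a within the flange: a = T/(0.85 f'_c b_f) = 735000/(0.85 × 32 × 1330) = 20.32 mm.
Since a = 20.32 ≤ h_f = 100 mm, the stress block lies entirely in the flange; analyse as a rectangular beam of width b_f.
M_n = T(d − a/2) = 735000 × (600 − 10.16) = 433.53 × 10⁶ N·mm.
M_n = 433.53 kN·m.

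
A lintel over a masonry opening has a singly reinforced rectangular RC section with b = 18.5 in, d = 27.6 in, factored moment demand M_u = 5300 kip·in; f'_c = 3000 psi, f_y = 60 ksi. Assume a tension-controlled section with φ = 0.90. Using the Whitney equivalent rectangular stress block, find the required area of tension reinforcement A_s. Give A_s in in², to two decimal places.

M_n = M_u/φ = 5300/0.90 = 5888.89 kip·in.
From M_n = 0.85 f'_c a b (d − a/2):
a = d − √(d² − 2M_n/(0.85 f'_c b)) = 27.6 − √(27.6² − 2 × 5888.89/(0.85 × 3 × 18.5)) = 4.970 in.
A_s = 0.85 f'_c a b / f_y = 0.85 × 3 × 4.970 × 18.5 / 60 = 3.908 in².

A_s ≈ 3.91 in²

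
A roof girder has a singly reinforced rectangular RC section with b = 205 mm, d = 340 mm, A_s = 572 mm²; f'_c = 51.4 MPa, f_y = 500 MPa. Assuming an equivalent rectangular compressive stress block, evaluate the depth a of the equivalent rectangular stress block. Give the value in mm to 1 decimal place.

a ≈ 31.9 mm

T = A_s f_y = 572 × 500 = 286000 N = 286 kN.
Setting C = 0.85 f'_c a b equal to T: a = 286000/(0.85 × 51.4 × 205) = 31.9 mm.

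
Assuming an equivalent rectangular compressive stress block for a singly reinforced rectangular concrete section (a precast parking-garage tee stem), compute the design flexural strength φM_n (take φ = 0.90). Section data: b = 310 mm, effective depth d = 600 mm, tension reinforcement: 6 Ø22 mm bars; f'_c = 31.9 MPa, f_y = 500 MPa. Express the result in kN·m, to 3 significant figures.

A_s = 6 × 380 = 2280 mm².
T = A_s f_y = 2280 × 500 = 1140000 N = 1140 kN.
From C = T: a = T/(0.85 f'_c b) = 1140000/(0.85 × 31.9 × 310) = 135.62 mm.
M_n = T(d − a/2) = 1140 kN × (600 − 67.81) mm = 606.70 kN·m.
φM_n = 0.90 × 606.70 = 546.03 kN·m.

φM_n ≈ 546 kN·m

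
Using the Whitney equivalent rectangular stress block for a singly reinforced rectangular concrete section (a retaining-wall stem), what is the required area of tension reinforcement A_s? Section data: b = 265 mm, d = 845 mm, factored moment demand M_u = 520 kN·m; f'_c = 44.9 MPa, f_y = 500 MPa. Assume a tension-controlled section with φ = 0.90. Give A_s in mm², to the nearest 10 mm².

M_n = M_u/φ = 520/0.90 = 577.778 kN·m.
With M_n = 0.85 f'_c a b (d − a/2), solve the quadratic for a:
a = d − √(d² − 2M_n/(0.85 f'_c b)) = 845 − √(845² − 2 × 577.778×10⁶/(0.85 × 44.9 × 265)) = 70.55 mm.
A_s = 0.85 f'_c a b / f_y = 0.85 × 44.9 × 70.55 × 265 / 500 = 1427.0 mm².

A_s ≈ 1430 mm²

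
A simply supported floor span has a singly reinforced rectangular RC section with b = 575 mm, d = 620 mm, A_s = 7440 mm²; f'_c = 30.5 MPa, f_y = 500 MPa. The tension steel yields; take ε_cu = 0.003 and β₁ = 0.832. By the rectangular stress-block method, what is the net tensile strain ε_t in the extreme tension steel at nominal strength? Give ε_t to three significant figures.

a = A_s f_y/(0.85 f'_c b) = 249.55 mm.
β₁ = 0.832, so c = a/β₁ = 249.55/0.832 = 299.94 mm.
From the linear strain diagram with ε_cu = 0.003: ε_t = 0.003 (d − c)/c = 0.003 × (620 − 299.94)/299.94 = 0.00320.
ε_t < 0.004 — the section is over-reinforced for flexure under ACI limits.

ε_t ≈ 0.00320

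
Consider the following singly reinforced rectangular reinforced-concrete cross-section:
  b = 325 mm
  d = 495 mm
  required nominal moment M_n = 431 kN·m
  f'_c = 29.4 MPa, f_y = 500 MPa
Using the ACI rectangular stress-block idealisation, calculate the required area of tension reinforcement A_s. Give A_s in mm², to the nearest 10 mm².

With M_n = 0.85 f'_c a b (d − a/2), solve the quadratic for a:
a = d − √(d² − 2M_n/(0.85 f'_c b)) = 495 − √(495² − 2 × 431×10⁶/(0.85 × 29.4 × 325)) = 122.32 mm.
A_s = 0.85 f'_c a b / f_y = 0.85 × 29.4 × 122.32 × 325 / 500 = 1986.9 mm².

A_s ≈ 1990 mm²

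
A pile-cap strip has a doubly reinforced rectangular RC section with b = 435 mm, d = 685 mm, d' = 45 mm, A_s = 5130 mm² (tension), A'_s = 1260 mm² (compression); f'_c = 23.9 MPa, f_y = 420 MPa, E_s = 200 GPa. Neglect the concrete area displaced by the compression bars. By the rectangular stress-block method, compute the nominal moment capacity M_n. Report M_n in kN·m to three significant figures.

Assume both tension and compression steel yield.
Net tension couple steel: A_s − A'_s = 3870 mm².
a = (A_s − A'_s) f_y / (0.85 f'_c b) = 1625400/(0.85 × 23.9 × 435) = 183.93 mm.
c = a/β₁ = 183.93/0.85 = 216.39 mm; ε'_s = 0.003(c − d')/c = 0.0024 ≥ f_y/E_s = 0.0021, so compression steel does yield.
M_n = (A_s − A'_s) f_y (d − a/2) + A'_s f_y (d − d') = [1625400 × (685 − 91.965) + 529200 × (685 − 45)] × 10⁻⁶ = 963.92 + 338.69 = 1302.61 kN·m.

M_n ≈ 1300 kN·m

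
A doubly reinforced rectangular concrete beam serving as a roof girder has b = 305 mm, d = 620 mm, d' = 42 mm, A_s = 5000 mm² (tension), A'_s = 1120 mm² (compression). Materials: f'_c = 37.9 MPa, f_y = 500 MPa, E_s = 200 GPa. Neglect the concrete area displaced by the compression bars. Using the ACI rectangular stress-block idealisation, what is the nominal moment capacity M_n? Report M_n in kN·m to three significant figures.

Assume both tension and compression steel yield.
Net tension couple steel: A_s − A'_s = 3880 mm².
a = (A_s − A'_s) f_y / (0.85 f'_c b) = 1940000/(0.85 × 37.9 × 305) = 197.44 mm.
c = a/β₁ = 197.44/0.779 = 253.45 mm; ε'_s = 0.003(c − d')/c = 0.0025 ≥ f_y/E_s = 0.0025, so compression steel does yield.
M_n = (A_s − A'_s) f_y (d − a/2) + A'_s f_y (d − d') = [1940000 × (620 − 98.72) + 560000 × (620 − 42)] × 10⁻⁶ = 1011.28 + 323.68 = 1334.96 kN·m.

M_n ≈ 1330 kN·m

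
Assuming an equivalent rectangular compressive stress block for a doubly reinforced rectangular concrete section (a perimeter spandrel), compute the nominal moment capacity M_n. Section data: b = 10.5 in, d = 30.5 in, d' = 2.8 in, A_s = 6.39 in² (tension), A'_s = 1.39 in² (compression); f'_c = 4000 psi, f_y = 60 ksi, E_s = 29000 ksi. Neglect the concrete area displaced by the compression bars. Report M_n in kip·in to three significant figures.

Assume both steels yield.
a = (A_s − A'_s) f_y/(0.85 f'_c b) = (6.39 − 1.39) × 60/(0.85 × 4 × 10.5) = 8.403 in.
c = a/β₁ = 8.403/0.85 = 9.886 in; ε'_s = 0.003(c − d')/c = 0.0022 ≥ ε_y = 0.0021, so the compression steel yields.
M_n = (A_s − A'_s) f_y (d − a/2) + A'_s f_y (d − d') = 300 × (30.5 − 4.2015) + 83.4 × (30.5 − 2.8) = 7889.6 + 2310.2 = 10199.8 kip·in.

M_n ≈ 10200 kip·in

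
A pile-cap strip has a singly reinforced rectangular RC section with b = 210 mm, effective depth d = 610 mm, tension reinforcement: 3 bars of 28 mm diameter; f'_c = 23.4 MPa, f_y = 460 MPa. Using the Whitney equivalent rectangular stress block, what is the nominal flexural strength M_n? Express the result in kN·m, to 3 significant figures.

M_n ≈ 432 kN·m

A_s = 3 × 616 = 1848 mm².
T = A_s f_y = 1848 × 460 = 850080 N = 850.08 kN.
From C = T: a = T/(0.85 f'_c b) = 850080/(0.85 × 23.4 × 210) = 203.52 mm.
M_n = T(d − a/2) = 850.08 kN × (610 − 101.76) mm = 432.04 kN·m.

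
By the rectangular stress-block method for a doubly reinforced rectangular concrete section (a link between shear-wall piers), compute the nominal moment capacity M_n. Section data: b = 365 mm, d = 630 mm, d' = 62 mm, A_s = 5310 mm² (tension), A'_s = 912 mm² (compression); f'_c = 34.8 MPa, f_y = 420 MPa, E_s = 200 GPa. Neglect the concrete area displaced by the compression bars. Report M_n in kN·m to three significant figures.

M_n ≈ 1220 kN·m

Assume both tension and compression steel yield.
Net tension couple steel: A_s − A'_s = 4398 mm².
a = (A_s − A'_s) f_y / (0.85 f'_c b) = 1847160/(0.85 × 34.8 × 365) = 171.09 mm.
c = a/β₁ = 171.09/0.801 = 213.60 mm; ε'_s = 0.003(c − d')/c = 0.0021 ≥ f_y/E_s = 0.0021, so compression steel does yield.
M_n = (A_s − A'_s) f_y (d − a/2) + A'_s f_y (d − d') = [1847160 × (630 − 85.545) + 383040 × (630 − 62)] × 10⁻⁶ = 1005.70 + 217.57 = 1223.27 kN·m.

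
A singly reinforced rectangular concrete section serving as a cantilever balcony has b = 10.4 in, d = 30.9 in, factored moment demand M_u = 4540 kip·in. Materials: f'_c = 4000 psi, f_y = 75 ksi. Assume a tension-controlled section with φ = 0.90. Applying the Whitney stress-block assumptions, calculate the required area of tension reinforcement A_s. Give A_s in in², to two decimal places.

M_n = M_u/φ = 4540/0.90 = 5044.44 kip·in.
From M_n = 0.85 f'_c a b (d − a/2):
a = d − √(d² − 2M_n/(0.85 f'_c b)) = 30.9 − √(30.9² − 2 × 5044.44/(0.85 × 4 × 10.4)) = 5.025 in.
A_s = 0.85 f'_c a b / f_y = 0.85 × 4 × 5.025 × 10.4 / 75 = 2.369 in².

A_s ≈ 2.37 in²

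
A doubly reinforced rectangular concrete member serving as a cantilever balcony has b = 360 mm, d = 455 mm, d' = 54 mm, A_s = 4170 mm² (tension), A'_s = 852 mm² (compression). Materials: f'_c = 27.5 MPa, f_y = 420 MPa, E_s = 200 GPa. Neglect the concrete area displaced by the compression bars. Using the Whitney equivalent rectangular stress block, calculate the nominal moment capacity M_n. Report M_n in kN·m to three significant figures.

Assume both tension and compression steel yield.
Net tension couple steel: A_s − A'_s = 3318 mm².
a = (A_s − A'_s) f_y / (0.85 f'_c b) = 1393560/(0.85 × 27.5 × 360) = 165.60 mm.
c = a/β₁ = 165.60/0.85 = 194.82 mm; ε'_s = 0.003(c − d')/c = 0.0022 ≥ f_y/E_s = 0.0021, so compression steel does yield.
M_n = (A_s − A'_s) f_y (d − a/2) + A'_s f_y (d − d') = [1393560 × (455 − 82.8) + 357840 × (455 − 54)] × 10⁻⁶ = 518.68 + 143.49 = 662.17 kN·m.

M_n ≈ 662 kN·m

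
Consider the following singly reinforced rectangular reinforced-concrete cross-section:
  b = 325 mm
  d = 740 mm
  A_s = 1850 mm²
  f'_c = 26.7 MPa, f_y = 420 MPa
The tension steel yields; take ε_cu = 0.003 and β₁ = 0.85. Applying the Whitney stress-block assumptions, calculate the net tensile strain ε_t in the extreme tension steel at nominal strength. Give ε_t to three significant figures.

ε_t ≈ 0.0149

a = A_s f_y/(0.85 f'_c b) = 105.34 mm.
β₁ = 0.85, so c = a/β₁ = 105.34/0.85 = 123.93 mm.
From the linear strain diagram with ε_cu = 0.003: ε_t = 0.003 (d − c)/c = 0.003 × (740 − 123.93)/123.93 = 0.0149.
Since ε_t ≥ 0.005, the section is tension-controlled.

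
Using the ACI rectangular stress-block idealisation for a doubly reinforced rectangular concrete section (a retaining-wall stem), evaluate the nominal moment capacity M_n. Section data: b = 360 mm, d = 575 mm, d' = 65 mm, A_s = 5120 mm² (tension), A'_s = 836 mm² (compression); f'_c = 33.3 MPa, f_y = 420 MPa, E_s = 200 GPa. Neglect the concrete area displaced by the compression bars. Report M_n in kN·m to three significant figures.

Assume both tension and compression steel yield.
Net tension couple steel: A_s − A'_s = 4284 mm².
a = (A_s − A'_s) f_y / (0.85 f'_c b) = 1799280/(0.85 × 33.3 × 360) = 176.58 mm.
c = a/β₁ = 176.58/0.812 = 217.46 mm; ε'_s = 0.003(c − d')/c = 0.0021 ≥ f_y/E_s = 0.0021, so compression steel does yield.
M_n = (A_s − A'_s) f_y (d − a/2) + A'_s f_y (d − d') = [1799280 × (575 − 88.29) + 351120 × (575 − 65)] × 10⁻⁶ = 875.73 + 179.07 = 1054.80 kN·m.

M_n ≈ 1050 kN·m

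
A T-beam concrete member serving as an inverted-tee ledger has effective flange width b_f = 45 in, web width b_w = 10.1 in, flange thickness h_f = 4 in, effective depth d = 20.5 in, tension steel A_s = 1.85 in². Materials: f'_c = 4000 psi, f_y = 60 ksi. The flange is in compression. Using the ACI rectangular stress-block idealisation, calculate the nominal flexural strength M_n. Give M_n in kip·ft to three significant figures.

Tension: T = A_s f_y = 1.85 × 60 = 111 kips.
Try a within the flange: a = T/(0.85 f'_c b_f) = 111/(0.85 × 4 × 45) = 0.725 in.
Since a = 0.725 ≤ h_f = 4 in, the stress block lies entirely in the flange; analyse as a rectangular beam of width b_f.
M_n = T(d − a/2) = 111 × (20.5 − 0.3625) = 2235.3 kip·in.
M_n = 2235.3/12 = 186.28 kip·ft.

M_n ≈ 186 kip·ft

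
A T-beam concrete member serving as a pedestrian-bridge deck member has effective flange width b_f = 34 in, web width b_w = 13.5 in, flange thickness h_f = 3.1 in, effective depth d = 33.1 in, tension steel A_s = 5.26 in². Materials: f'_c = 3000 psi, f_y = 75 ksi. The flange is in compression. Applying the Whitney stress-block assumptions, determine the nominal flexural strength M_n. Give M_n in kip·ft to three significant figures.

M_n ≈ 1000 kip·ft

Tension: T = A_s f_y = 5.26 × 75 = 394.5 kips.
Try a within the flange: a = T/(0.85 f'_c b_f) = 394.5/(0.85 × 3 × 34) = 4.550 in.
a = 4.550 > h_f = 3.1 in: the block extends into the web. Split into flange-overhang and web parts.
C_f = 0.85 f'_c (b_f − b_w) h_f = 0.85 × 3 × (34 − 13.5) × 3.1 = 162.1 kips.
Remaining web compression depth: a_w = (T − C_f)/(0.85 f'_c b_w) = (394.5 − 162.1)/(0.85 × 3 × 13.5) = 6.751 in.
M_n = C_f(d − h_f/2) + (T − C_f)(d − a_w/2) = 162.1 × (33.1 − 1.55) + 232.4 × (33.1 − 3.3755) = 5114.3 + 6908.0 = 12022.3 kip·in.
M_n = 12022.3/12 = 1001.86 kip·ft.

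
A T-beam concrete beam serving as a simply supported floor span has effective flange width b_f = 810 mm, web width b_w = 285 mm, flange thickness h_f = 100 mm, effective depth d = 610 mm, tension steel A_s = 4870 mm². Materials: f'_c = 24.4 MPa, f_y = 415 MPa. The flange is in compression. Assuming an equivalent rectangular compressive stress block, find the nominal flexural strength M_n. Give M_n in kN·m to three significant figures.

M_n ≈ 1100 kN·m

Tension: T = A_s f_y = 4870 × 415 = 2021050 N.
Try a within the flange: a = T/(0.85 f'_c b_f) = 2021050/(0.85 × 24.4 × 810) = 120.30 mm.
a = 120.30 > h_f = 100 mm: the block extends into the web. Split into flange-overhang and web parts.
C_f = 0.85 f'_c (b_f − b_w) h_f = 0.85 × 24.4 × (810 − 285) × 100 = 1088850 N.
Remaining web compression depth: a_w = (T − C_f)/(0.85 f'_c b_w) = (2021050 − 1088850)/(0.85 × 24.4 × 285) = 157.71 mm.
M_n = C_f(d − h_f/2) + (T − C_f)(d − a_w/2) = 1088850 × (610 − 50) + 932200 × (610 − 78.855) = 609.76 + 495.13 = 1104.89 × 10⁶ N·mm.
M_n = 1104.89 kN·m.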